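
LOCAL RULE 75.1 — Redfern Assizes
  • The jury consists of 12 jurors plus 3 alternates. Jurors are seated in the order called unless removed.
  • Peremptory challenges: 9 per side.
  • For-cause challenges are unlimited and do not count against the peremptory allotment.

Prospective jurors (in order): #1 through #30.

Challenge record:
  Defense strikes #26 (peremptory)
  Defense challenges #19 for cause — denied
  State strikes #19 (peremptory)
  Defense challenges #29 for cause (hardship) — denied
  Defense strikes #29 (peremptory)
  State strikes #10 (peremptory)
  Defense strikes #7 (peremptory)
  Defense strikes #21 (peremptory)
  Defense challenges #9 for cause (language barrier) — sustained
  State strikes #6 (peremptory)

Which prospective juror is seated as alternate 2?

Removed: #6, #7, #9, #10, #19, #21, #26, #29.
Seating in order: seats 1–12 → #1, #2, #3, #4, #5, #8, #11, #12, #13, #14, #15, #16; alternates → #17, #18, #20.
So alternate 2 is #18.

18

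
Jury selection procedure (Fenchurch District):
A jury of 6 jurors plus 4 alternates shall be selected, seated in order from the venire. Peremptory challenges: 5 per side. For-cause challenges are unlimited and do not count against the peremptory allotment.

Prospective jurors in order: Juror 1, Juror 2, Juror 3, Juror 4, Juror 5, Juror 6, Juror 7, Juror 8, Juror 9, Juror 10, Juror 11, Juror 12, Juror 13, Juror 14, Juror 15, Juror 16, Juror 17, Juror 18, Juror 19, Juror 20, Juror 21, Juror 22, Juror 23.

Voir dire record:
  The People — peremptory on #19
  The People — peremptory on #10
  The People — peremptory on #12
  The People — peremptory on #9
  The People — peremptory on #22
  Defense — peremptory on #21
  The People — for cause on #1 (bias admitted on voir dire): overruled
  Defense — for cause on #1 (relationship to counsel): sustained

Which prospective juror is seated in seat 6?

Removed: #1, #9, #10, #12, #19, #21, #22.
Seating in order: seats 1–6 → #2, #3, #4, #5, #6, #7; alternates → #8, #11, #13, #14.
So seat 6 is #7.

7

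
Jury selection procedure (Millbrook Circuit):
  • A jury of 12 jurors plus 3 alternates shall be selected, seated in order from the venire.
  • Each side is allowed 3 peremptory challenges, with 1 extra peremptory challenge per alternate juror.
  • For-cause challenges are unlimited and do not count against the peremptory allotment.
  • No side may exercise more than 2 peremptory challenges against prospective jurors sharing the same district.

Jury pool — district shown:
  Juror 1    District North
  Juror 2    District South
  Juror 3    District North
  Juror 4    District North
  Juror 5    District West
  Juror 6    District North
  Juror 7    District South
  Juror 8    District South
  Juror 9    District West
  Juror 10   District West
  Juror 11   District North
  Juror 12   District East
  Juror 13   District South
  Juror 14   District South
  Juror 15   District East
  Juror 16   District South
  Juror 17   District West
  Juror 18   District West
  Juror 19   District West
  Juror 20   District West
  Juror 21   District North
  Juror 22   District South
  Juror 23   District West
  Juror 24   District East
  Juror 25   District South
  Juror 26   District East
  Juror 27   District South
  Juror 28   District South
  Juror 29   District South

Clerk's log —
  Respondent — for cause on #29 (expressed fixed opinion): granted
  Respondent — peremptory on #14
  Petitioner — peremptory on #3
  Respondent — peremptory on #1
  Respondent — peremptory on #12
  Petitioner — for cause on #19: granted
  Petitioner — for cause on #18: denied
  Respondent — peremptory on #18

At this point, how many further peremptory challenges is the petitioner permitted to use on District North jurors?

Petitioner peremptories so far: #3 — 1 of 6 used, 5 left overall.
Against District North: #3 — 1 used; per-district cap 2 leaves 1.
Binding limit: min(5, 1) = 1.

1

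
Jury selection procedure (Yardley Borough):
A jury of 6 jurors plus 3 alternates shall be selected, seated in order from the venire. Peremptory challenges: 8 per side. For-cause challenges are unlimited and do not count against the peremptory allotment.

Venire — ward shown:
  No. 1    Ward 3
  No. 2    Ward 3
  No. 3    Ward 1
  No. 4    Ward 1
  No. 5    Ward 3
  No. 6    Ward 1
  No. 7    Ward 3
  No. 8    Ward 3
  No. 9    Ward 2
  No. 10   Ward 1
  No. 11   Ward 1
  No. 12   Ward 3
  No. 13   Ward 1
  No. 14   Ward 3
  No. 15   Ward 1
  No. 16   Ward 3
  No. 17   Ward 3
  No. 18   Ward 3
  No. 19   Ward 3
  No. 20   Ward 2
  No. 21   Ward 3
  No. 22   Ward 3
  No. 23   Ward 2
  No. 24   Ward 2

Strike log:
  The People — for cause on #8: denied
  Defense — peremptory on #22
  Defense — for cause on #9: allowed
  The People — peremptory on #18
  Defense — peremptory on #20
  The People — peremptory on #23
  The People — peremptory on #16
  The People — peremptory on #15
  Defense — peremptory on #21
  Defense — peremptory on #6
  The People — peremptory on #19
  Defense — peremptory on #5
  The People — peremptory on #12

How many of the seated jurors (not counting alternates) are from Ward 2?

Removed: #5, #6, #9, #12, #15, #16, #18, #19, #20, #21, #22, #23.
Seated jurors 1–6: #1, #2, #3, #4, #7, #8 (alternates #10, #11, #13 not counted).
None of those are in Ward 2 → 0.

0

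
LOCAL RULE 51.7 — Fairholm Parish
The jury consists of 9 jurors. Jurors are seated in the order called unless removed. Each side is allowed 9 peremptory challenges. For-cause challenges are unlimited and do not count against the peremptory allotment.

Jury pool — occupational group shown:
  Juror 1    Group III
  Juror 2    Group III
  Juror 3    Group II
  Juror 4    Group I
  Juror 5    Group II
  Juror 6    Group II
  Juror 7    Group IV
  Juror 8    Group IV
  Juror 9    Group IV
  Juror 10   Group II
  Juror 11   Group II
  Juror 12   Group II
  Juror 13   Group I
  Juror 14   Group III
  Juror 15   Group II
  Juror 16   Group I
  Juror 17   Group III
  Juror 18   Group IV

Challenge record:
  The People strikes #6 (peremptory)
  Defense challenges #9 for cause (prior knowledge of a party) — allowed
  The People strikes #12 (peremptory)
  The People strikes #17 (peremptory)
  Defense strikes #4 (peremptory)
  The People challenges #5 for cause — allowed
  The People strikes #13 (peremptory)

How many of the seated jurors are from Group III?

3

Removed: #4, #5, #6, #9, #12, #13, #17.
Seated jurors 1–9: #1, #2, #3, #7, #8, #10, #11, #14, #15.
Of those, in Group III: #1, #2, #14 → 3.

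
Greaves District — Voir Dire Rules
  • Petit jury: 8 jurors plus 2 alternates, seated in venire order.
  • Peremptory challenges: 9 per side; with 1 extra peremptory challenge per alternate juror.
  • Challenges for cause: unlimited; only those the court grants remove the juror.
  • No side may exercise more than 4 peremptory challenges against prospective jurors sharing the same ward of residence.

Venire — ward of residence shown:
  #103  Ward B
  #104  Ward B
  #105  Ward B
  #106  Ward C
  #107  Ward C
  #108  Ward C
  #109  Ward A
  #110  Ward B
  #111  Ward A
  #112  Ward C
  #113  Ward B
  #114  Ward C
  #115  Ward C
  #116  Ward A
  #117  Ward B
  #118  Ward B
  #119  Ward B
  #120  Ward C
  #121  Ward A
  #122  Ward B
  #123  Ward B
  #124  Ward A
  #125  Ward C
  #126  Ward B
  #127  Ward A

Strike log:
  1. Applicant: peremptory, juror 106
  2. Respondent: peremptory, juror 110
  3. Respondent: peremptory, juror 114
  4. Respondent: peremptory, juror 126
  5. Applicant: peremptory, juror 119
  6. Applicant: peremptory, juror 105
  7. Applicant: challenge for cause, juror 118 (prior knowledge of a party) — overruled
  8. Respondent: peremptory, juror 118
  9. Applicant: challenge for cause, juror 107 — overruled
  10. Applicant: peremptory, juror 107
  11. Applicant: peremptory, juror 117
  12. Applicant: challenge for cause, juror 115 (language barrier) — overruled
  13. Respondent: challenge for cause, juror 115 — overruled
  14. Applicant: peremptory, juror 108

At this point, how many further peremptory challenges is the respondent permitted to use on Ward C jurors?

3

Respondent peremptories so far: #110, #114, #126, #118 — 4 of 11 used, 7 left overall.
Against Ward C: #114 — 1 used; per-ward cap 4 leaves 3.
Binding limit: min(7, 3) = 3.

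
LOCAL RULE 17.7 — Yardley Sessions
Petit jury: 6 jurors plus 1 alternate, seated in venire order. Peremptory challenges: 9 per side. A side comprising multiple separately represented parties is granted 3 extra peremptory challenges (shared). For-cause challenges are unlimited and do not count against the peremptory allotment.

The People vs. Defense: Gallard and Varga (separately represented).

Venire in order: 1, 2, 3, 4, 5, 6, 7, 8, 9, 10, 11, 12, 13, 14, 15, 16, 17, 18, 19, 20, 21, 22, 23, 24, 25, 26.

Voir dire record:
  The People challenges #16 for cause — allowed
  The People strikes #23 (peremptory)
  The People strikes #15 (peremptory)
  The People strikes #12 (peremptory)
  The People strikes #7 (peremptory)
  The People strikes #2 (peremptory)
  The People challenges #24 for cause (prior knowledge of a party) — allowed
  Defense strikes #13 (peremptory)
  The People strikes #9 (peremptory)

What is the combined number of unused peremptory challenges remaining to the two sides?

14

The People allotment: 9. Defense allotment: 9 base + 3 multi-party = 12.
The People peremptories used: #23, #15, #12, #7, #2, #9 — 6 (for-cause on #16, #24 don't count).
Defense peremptories used: #13 — 1.
Remaining: (9 − 6) + (12 − 1) = 14.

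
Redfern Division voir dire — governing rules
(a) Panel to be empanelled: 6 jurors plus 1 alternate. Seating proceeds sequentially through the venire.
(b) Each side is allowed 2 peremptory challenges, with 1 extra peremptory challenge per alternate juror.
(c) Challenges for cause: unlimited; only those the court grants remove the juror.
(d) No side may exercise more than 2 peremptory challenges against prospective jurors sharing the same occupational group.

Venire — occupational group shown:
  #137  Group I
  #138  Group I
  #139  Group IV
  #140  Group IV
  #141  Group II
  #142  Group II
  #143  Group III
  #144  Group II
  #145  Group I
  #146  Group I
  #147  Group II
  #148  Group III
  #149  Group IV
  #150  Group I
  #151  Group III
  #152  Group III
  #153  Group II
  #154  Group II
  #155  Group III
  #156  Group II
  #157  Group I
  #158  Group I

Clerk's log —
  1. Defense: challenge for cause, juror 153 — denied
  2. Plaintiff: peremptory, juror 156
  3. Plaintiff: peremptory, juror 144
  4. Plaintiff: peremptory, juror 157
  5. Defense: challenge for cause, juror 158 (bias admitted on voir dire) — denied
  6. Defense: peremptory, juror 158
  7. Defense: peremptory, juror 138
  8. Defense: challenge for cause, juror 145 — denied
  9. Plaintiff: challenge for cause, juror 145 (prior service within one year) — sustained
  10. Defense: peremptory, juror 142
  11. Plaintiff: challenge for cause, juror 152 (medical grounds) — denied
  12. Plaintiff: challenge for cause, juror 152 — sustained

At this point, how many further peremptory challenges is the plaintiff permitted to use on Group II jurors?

Plaintiff peremptories so far: #156, #144, #157 — 3 of 3 used, 0 left overall.
Against Group II: #156, #144 — 2 used; per-group cap 2 leaves 0.
Binding limit: min(0, 0) = 0.

0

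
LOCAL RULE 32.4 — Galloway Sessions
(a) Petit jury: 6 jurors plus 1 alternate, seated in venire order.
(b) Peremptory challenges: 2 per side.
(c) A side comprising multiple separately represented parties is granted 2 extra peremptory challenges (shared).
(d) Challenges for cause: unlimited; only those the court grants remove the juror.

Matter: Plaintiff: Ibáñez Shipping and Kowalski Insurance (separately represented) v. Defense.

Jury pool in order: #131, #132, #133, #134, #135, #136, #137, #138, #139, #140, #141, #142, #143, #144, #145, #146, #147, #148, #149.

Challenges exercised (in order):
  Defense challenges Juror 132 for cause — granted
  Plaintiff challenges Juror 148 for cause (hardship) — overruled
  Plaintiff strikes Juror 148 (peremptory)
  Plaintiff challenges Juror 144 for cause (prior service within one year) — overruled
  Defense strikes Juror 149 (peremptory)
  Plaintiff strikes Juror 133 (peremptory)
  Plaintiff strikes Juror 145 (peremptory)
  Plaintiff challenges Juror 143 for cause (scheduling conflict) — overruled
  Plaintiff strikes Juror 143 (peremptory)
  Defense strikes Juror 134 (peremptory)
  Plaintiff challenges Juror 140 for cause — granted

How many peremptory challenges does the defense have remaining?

0

Defense allotment: 2.
Defense peremptories used: #149, #134 — 2 (the for-cause on #132 doesn't count).
Remaining: 2 − 2 = 0.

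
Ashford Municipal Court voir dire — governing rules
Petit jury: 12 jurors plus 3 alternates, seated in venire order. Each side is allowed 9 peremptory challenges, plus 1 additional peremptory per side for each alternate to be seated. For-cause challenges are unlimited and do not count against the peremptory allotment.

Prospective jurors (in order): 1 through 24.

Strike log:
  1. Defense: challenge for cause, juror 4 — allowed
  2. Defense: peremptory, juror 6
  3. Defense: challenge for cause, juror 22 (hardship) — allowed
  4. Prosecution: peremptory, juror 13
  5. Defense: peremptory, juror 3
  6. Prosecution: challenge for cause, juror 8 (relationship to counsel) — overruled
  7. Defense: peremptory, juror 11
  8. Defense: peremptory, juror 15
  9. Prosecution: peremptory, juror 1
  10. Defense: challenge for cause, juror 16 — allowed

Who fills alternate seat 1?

Removed: #1, #3, #4, #6, #11, #13, #15, #16, #22. (#8 stays — for-cause denied.)
Seating in order: seats 1–12 → #2, #5, #7, #8, #9, #10, #12, #14, #17, #18, #19, #20; alternates → #21, #23, #24.
So alternate 1 is #21.

21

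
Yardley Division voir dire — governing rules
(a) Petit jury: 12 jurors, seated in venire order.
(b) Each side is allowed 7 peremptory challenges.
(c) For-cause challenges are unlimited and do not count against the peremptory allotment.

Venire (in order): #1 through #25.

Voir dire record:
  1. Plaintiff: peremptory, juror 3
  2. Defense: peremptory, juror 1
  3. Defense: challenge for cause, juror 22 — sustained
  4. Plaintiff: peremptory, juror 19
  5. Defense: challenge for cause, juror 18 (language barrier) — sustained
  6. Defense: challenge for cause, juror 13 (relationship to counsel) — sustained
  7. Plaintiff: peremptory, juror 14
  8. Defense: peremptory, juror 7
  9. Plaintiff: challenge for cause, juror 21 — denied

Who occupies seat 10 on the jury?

15

Removed: #1, #3, #7, #13, #14, #18, #19, #22. (#21 stays — for-cause denied.)
Seating in order: seats 1–12 → #2, #4, #5, #6, #8, #9, #10, #11, #12, #15, #16, #17.
So seat 10 is #15.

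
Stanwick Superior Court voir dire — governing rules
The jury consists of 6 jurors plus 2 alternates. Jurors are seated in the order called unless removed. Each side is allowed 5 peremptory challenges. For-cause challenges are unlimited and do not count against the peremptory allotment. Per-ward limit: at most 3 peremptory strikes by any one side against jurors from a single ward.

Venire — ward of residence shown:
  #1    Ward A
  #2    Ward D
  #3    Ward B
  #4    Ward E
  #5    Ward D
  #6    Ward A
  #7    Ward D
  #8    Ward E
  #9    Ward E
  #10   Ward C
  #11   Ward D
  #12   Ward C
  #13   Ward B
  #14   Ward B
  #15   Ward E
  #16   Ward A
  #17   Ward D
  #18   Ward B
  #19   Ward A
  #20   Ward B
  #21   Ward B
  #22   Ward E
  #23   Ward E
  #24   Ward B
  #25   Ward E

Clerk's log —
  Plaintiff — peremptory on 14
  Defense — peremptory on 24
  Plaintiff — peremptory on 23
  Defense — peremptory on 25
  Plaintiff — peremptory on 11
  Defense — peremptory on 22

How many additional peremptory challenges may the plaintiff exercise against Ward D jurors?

2

Plaintiff peremptories so far: #14, #23, #11 — 3 of 5 used, 2 left overall.
Against Ward D: #11 — 1 used; per-ward cap 3 leaves 2.
Binding limit: min(2, 2) = 2.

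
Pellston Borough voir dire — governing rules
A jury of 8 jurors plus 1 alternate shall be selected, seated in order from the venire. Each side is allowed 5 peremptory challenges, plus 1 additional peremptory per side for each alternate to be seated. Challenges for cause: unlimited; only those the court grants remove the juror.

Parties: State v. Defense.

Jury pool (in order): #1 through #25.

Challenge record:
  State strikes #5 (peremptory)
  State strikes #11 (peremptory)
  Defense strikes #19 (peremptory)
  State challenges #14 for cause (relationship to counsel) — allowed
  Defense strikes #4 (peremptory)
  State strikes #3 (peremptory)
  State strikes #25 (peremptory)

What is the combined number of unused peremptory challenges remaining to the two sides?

6

State allotment: 5 base + 1 × 1 alternate = 6. Defense allotment: 5 base + 1 × 1 alternate = 6.
State peremptories used: #5, #11, #3, #25 — 4 (the for-cause on #14 doesn't count).
Defense peremptories used: #19, #4 — 2.
Remaining: (6 − 4) + (6 − 2) = 6.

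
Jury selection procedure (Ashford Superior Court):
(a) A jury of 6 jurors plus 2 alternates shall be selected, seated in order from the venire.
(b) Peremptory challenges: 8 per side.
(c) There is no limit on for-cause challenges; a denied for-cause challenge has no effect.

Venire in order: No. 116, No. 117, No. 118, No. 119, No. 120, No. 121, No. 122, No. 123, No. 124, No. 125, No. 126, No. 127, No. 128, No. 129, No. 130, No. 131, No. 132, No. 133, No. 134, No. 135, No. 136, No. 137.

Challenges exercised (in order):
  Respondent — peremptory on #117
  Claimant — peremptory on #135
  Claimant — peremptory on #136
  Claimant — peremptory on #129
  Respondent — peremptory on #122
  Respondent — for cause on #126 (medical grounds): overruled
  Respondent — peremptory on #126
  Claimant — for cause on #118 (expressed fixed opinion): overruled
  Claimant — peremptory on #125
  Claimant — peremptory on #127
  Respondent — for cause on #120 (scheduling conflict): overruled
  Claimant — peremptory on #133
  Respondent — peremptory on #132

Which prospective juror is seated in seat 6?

123

Removed: #117, #122, #125, #126, #127, #129, #132, #133, #135, #136. (#118, #120 stay — for-cause denied.)
Filling seats in venire order through position 6: #116, #118, #119, #120, #121, #123.
So seat 6 is #123.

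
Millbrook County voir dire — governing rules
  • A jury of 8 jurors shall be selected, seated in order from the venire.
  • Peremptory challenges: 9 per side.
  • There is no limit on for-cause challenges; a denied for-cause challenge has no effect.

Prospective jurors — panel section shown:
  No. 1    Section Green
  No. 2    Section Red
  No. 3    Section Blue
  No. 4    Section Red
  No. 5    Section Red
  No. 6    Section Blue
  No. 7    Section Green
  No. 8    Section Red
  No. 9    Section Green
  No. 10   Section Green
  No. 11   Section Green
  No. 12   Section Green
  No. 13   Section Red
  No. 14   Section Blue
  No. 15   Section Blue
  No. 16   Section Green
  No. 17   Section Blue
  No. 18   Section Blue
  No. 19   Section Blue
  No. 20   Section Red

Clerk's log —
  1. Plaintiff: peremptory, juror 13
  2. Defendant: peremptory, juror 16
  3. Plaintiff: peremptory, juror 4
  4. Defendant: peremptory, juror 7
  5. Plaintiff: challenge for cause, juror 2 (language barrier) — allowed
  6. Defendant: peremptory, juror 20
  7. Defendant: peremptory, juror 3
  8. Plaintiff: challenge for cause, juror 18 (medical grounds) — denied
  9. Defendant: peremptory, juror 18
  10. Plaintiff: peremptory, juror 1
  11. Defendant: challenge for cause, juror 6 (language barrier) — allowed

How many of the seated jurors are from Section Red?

Removed: #1, #2, #3, #4, #6, #7, #13, #16, #18, #20.
Seated jurors 1–8: #5, #8, #9, #10, #11, #12, #14, #15.
Of those, in Section Red: #5, #8 → 2.

2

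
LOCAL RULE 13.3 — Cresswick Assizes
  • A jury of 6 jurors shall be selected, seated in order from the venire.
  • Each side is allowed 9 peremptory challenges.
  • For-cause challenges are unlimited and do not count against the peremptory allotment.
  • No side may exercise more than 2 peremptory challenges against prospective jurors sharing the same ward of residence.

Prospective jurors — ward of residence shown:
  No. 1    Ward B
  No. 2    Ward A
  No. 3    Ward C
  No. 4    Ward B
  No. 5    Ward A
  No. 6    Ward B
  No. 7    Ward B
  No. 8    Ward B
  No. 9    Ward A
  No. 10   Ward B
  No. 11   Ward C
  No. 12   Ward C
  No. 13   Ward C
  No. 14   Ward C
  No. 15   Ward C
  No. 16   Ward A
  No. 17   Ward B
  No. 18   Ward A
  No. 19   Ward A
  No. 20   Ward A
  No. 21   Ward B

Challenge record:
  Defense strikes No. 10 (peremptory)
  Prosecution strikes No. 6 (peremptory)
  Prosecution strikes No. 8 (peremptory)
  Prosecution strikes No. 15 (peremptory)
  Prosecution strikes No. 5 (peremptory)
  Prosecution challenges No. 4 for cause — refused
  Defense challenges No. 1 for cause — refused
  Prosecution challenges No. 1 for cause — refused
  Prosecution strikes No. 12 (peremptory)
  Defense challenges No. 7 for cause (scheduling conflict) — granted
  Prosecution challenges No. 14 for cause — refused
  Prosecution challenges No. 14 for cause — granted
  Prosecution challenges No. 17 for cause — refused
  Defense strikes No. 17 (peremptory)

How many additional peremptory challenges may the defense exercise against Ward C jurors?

Defense peremptories so far: #10, #17 — 2 of 9 used, 7 left overall.
Against Ward C: none yet — per-ward cap 2 leaves 2.
Binding limit: min(7, 2) = 2.

2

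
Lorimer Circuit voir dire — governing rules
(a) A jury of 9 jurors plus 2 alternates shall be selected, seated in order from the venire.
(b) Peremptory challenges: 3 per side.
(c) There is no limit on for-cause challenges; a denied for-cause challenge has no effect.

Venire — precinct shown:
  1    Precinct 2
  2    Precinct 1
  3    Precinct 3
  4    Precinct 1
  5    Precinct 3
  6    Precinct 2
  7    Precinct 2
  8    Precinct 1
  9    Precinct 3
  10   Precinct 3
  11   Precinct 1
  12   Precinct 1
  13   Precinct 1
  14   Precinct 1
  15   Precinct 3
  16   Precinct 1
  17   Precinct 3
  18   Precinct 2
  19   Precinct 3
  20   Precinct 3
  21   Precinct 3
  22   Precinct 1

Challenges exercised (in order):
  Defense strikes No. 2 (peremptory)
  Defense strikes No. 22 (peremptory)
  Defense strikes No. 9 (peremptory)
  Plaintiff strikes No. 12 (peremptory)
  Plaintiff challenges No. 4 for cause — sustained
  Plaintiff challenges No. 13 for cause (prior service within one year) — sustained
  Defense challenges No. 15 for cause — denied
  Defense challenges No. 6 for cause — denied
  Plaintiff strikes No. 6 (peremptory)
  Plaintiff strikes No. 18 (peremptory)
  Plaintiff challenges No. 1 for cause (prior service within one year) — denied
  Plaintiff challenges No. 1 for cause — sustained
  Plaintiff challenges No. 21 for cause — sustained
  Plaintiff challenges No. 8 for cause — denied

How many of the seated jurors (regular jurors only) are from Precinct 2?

1

Removed: #1, #2, #4, #6, #9, #12, #13, #18, #21, #22.
Seated jurors 1–9: #3, #5, #7, #8, #10, #11, #14, #15, #16 (alternates #17, #19 not counted).
Of those, in Precinct 2: #7 → 1.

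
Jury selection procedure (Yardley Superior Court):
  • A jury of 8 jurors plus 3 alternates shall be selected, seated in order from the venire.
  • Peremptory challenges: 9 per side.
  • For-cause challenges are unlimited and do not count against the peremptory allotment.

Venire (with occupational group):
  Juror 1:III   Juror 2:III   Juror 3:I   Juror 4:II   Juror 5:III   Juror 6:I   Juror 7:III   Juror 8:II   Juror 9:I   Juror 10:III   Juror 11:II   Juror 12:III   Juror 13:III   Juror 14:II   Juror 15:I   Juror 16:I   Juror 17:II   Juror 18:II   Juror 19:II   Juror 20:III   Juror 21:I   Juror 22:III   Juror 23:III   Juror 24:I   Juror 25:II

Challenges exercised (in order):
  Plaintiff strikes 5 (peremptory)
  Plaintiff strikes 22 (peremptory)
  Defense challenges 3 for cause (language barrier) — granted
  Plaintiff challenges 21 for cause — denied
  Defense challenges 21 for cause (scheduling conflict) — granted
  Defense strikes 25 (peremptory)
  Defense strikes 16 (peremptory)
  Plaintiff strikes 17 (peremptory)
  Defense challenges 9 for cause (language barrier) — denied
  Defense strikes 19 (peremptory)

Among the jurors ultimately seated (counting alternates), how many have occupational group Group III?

6

Removed: #3, #5, #16, #17, #19, #21, #22, #25.
Seated (11 incl. alternates): #1, #2, #4, #6, #7, #8, #9, #10, #11, #12, #13.
Of those, in Group III: #1, #2, #7, #10, #12, #13 → 6.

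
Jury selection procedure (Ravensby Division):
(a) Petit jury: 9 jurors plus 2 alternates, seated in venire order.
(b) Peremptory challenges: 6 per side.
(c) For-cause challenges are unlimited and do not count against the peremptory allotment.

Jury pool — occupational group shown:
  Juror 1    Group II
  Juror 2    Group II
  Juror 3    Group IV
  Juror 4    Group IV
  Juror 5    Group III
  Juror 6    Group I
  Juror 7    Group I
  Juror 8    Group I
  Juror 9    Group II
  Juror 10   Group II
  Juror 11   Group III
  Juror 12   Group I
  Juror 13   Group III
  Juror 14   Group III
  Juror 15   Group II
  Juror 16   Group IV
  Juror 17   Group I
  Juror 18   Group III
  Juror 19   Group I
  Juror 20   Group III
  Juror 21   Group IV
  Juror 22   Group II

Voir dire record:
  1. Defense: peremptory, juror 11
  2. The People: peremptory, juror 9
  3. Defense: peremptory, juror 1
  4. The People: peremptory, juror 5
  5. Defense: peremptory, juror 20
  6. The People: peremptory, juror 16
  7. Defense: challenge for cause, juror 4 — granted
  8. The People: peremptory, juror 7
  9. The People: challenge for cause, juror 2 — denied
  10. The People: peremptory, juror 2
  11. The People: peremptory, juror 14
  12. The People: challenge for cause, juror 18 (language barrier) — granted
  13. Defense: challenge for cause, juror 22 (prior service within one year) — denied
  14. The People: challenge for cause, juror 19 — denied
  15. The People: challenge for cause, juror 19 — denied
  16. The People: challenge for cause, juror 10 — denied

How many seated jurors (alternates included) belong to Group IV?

Removed: #1, #2, #4, #5, #7, #9, #11, #14, #16, #18, #20.
Seated (11 incl. alternates): #3, #6, #8, #10, #12, #13, #15, #17, #19, #21, #22.
Of those, in Group IV: #3, #21 → 2.

2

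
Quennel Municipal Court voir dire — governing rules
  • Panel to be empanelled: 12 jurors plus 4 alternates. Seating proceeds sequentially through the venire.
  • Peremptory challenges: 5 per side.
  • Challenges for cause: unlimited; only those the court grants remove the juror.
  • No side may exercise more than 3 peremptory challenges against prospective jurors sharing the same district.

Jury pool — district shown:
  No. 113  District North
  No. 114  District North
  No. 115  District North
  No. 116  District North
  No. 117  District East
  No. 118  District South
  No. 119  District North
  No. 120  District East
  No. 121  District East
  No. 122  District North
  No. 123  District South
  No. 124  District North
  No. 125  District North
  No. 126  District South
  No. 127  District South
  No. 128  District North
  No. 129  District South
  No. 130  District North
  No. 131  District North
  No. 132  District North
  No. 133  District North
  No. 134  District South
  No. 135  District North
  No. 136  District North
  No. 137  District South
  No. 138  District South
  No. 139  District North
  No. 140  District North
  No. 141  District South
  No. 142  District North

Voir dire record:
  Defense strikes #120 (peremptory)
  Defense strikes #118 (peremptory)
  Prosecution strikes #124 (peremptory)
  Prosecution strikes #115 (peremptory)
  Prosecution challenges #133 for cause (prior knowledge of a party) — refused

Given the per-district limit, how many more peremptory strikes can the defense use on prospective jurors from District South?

2

Defense peremptories so far: #120, #118 — 2 of 5 used, 3 left overall.
Against District South: #118 — 1 used; per-district cap 3 leaves 2.
Binding limit: min(3, 2) = 2.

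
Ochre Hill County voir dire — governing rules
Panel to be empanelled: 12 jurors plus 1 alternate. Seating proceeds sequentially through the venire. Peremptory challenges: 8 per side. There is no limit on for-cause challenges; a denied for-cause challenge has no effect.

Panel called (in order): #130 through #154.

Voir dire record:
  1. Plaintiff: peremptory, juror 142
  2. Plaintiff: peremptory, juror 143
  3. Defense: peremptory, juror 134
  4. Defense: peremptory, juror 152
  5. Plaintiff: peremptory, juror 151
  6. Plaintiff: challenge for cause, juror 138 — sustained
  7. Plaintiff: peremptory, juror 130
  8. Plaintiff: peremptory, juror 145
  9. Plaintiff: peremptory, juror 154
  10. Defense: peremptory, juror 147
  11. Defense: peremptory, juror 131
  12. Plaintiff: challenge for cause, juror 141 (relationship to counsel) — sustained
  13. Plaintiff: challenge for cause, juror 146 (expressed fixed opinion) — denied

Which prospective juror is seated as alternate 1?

153

Removed: #130, #131, #134, #138, #141, #142, #143, #145, #147, #151, #152, #154. (#146 stays — for-cause denied.)
Filling seats in venire order through position 13: #132, #133, #135, #136, #137, #139, #140, #144, #146, #148, #149, #150, #153.
So alternate 1 is #153.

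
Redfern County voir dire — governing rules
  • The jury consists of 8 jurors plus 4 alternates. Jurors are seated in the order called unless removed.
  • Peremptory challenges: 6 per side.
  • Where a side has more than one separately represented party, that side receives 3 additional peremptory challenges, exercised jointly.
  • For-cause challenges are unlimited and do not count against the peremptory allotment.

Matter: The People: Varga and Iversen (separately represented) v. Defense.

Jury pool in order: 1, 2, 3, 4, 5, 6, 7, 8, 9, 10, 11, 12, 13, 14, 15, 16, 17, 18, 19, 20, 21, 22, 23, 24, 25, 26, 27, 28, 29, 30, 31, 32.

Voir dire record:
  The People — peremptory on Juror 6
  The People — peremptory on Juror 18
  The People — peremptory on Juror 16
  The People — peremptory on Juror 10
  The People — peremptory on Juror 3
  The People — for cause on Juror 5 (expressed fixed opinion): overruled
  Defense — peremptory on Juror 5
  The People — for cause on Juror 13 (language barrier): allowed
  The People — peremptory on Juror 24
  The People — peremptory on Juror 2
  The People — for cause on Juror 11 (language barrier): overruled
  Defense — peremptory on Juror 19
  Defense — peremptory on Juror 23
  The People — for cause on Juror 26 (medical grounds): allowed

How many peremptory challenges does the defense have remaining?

Defense allotment: 6.
Defense peremptories used: #5, #19, #23 — 3.
Remaining: 6 − 3 = 3.

3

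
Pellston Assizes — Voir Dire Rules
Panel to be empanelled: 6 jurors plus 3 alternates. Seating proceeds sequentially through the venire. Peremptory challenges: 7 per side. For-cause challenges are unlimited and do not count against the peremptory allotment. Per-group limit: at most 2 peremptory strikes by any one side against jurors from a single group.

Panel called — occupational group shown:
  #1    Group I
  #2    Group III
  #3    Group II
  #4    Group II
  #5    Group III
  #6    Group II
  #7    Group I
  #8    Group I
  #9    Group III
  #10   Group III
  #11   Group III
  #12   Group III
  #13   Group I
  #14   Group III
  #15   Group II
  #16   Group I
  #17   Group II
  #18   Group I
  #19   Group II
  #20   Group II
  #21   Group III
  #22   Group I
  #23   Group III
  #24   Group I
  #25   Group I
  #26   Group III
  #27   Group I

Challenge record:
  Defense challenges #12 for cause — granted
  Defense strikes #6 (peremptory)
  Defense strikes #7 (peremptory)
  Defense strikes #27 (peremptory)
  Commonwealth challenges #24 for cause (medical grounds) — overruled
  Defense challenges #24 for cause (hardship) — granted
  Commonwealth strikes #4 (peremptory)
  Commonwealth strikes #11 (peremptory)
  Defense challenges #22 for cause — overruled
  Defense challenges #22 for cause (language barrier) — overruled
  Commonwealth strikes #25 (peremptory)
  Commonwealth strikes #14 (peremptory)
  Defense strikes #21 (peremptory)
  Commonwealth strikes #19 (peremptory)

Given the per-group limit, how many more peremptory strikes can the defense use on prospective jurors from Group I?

Defense peremptories so far: #6, #7, #27, #21 — 4 of 7 used, 3 left overall.
Against Group I: #7, #27 — 2 used; per-group cap 2 leaves 0.
Binding limit: min(3, 0) = 0.

0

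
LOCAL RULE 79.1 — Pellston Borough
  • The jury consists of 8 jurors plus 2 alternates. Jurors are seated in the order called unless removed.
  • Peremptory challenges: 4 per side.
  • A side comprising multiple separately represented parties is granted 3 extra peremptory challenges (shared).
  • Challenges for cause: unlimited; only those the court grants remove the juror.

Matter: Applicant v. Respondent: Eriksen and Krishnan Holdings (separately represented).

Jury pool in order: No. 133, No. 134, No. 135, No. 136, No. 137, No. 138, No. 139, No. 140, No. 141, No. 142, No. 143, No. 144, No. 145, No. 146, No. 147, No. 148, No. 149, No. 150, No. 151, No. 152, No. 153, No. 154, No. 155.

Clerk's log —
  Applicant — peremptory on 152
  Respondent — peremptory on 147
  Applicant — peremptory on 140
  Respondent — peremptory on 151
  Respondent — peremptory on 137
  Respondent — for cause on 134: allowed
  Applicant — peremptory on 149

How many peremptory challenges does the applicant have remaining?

1

Applicant allotment: 4.
Applicant peremptories used: #152, #140, #149 — 3.
Remaining: 4 − 3 = 1.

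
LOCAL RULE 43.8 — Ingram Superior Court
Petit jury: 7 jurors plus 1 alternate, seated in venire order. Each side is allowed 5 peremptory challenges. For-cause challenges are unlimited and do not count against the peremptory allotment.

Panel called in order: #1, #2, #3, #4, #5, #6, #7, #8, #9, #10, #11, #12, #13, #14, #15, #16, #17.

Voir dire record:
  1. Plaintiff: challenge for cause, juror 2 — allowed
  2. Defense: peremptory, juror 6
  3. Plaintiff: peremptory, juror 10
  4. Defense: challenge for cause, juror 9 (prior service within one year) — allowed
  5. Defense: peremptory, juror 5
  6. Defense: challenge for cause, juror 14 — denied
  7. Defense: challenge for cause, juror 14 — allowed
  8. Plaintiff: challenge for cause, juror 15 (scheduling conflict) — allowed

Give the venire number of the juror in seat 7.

12

Removed: #2, #5, #6, #9, #10, #14, #15.
Seating in order: seats 1–7 → #1, #3, #4, #7, #8, #11, #12; alternates → #13.
So seat 7 is #12.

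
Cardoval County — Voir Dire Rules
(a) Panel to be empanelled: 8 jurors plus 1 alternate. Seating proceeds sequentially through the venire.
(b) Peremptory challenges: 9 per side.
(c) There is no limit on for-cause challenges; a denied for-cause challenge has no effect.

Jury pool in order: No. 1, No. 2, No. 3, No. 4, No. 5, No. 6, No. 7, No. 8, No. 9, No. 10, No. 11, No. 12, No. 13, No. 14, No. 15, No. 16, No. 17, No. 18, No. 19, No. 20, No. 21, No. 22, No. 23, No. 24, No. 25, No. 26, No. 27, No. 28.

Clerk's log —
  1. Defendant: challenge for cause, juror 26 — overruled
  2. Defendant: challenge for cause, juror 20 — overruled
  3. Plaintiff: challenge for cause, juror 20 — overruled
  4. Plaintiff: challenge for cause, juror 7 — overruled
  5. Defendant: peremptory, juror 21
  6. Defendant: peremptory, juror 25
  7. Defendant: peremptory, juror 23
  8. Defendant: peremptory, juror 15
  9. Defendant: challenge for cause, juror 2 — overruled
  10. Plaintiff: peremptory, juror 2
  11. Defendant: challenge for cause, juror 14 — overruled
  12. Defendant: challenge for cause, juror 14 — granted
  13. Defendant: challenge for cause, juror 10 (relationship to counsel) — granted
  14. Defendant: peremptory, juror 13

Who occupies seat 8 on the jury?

9

Removed: #2, #10, #13, #14, #15, #21, #23, #25. (#7, #20, #26 stay — for-cause denied.)
Seating in order: seats 1–8 → #1, #3, #4, #5, #6, #7, #8, #9; alternates → #11.
So seat 8 is #9.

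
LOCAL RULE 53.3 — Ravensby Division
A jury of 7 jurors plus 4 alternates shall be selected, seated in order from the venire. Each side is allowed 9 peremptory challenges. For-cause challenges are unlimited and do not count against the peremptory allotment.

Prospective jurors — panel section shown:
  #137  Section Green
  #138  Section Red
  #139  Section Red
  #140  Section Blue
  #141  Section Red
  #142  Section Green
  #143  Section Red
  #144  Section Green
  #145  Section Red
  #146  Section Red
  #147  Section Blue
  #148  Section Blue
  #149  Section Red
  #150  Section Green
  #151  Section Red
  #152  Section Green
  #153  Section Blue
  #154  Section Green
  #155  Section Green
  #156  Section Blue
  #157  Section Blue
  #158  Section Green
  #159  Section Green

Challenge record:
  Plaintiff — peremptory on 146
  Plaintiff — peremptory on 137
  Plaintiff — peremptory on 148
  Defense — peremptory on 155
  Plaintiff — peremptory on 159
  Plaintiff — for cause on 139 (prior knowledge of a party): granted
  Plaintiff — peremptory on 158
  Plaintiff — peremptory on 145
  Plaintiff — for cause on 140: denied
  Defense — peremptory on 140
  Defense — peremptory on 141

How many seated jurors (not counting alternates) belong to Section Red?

3

Removed: #137, #139, #140, #141, #145, #146, #148, #155, #158, #159.
Seated jurors 1–7: #138, #142, #143, #144, #147, #149, #150 (alternates #151, #152, #153, #154 not counted).
Of those, in Section Red: #138, #143, #149 → 3.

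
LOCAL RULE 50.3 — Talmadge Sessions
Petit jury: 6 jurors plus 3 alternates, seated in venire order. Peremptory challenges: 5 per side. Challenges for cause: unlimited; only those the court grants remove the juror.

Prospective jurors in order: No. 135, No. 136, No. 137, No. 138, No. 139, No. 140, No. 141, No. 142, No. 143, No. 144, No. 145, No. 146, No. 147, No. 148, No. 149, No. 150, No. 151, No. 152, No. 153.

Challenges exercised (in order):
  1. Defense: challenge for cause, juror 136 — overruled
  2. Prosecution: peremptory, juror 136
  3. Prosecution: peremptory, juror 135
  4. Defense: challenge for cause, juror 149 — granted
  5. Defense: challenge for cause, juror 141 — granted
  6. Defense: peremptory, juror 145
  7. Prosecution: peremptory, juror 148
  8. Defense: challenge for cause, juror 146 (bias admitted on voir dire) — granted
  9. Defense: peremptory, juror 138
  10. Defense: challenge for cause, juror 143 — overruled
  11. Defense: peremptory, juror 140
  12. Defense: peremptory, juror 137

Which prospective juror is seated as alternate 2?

152

Removed: #135, #136, #137, #138, #140, #141, #145, #146, #148, #149. (#143 stays — for-cause denied.)
Seating in order: seats 1–6 → #139, #142, #143, #144, #147, #150; alternates → #151, #152, #153.
So alternate 2 is #152.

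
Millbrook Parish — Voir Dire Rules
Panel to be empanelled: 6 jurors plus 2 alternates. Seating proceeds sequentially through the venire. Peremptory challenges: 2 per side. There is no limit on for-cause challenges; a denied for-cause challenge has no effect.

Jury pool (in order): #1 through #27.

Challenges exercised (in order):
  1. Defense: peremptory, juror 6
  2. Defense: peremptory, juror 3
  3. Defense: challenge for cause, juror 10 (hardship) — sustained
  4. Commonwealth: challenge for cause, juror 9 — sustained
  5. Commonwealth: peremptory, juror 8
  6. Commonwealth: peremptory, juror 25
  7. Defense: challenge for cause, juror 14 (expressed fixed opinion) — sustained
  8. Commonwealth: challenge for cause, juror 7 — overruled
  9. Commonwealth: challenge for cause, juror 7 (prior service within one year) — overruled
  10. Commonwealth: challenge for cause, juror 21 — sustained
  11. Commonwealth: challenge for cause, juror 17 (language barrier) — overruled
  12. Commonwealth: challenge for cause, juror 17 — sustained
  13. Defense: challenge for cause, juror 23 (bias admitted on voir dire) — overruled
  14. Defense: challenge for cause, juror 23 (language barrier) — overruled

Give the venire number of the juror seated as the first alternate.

12

Removed: #3, #6, #8, #9, #10, #14, #17, #21, #25. (#7, #23 stay — for-cause denied.)
Filling seats in venire order through position 7: #1, #2, #4, #5, #7, #11, #12.
So alternate 1 is #12.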